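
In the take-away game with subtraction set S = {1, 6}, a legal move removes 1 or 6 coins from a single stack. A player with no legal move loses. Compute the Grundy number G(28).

n :  0  1  2  3  4  5  6  7  8  9 10 11 12 13 14 15 16 17 18 19 20 21 22 23 24 25 26 27 28
G :  0  1  0  1  0  1  2  0  1  0  1  0  1  2  0  1  0  1  0  1  2  0  1  0  1  0  1  2  0

0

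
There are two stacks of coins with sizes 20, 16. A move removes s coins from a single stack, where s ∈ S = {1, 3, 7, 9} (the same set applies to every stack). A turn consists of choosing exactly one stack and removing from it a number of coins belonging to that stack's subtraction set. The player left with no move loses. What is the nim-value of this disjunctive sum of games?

0

All stacks use S = {1, 3, 7, 9}:
G(0) = 0
G(1) = mex{0} = 1
G(2) = mex{1} = 0
G(3) = mex{0,0} = 1
G(4) = mex{1,1} = 0
G(5) = mex{0,0} = 1
G(6) = mex{1,1} = 0
G(7) = mex{0,0,0} = 1
G(8) = mex{1,1,1} = 0
G(9) = mex{0,0,0,0} = 1
G(10) = mex{1,1,1,1} = 0
G(11) = mex{0,0,0,0} = 1
G(12) = mex{1,1,1,1} = 0
G(13) = mex{0,0,0,0} = 1
G(14) = mex{1,1,1,1} = 0
G(15) = mex{0,0,0,0} = 1
G(16) = mex{1,1,1,1} = 0
G(17) = mex{0,0,0,0} = 1
G(18) = mex{1,1,1,1} = 0
G(19) = mex{0,0,0,0} = 1
G(20) = mex{1,1,1,1} = 0
Stack A: G(20) = 0.
Stack B: G(16) = 0.
Combined Grundy value = 0 ⊕ 0 = 0.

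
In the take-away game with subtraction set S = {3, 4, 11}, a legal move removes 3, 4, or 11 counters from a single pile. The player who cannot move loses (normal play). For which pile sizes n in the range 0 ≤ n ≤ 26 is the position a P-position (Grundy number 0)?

G(0) = 0
G(1) = mex{} = 0
G(2) = mex{} = 0
G(3) = mex{0} = 1
G(4) = mex{0,0} = 1
G(5) = mex{0,0} = 1
G(6) = mex{1,0} = 2
G(7) = mex{1,1} = 0
G(8) = mex{1,1} = 0
G(9) = mex{2,1} = 0
G(10) = mex{0,2} = 1
G(11) = mex{0,0,0} = 1
G(12) = mex{0,0,0} = 1
G(13) = mex{1,0,0} = 2
G(14) = mex{1,1,1} = 0
G(15) = mex{1,1,1} = 0
G(16) = mex{2,1,1} = 0
G(17) = mex{0,2,2} = 1
G(18) = mex{0,0,0} = 1
G(19) = mex{0,0,0} = 1
G(20) = mex{1,0,0} = 2
G(21) = mex{1,1,1} = 0
G(22) = mex{1,1,1} = 0
G(23) = mex{2,1,1} = 0
G(24) = mex{0,2,2} = 1
G(25) = mex{0,0,0} = 1
G(26) = mex{0,0,0} = 1
P-positions are exactly the n with G(n) = 0.

0, 1, 2, 7, 8, 9, 14, 15, 16, 21, 22, 23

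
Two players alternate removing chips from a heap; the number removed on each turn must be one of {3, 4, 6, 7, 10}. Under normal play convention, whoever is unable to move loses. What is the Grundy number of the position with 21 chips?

G(0) = 0
G(1) = mex{} = 0
G(2) = mex{} = 0
G(3) = mex{0} = 1
G(4) = mex{0,0} = 1
G(5) = mex{0,0} = 1
G(6) = mex{1,0,0} = 2
G(7) = mex{1,1,0,0} = 2
G(8) = mex{1,1,0,0} = 2
G(9) = mex{2,1,1,0} = 3
G(10) = mex{2,2,1,1,0} = 3
G(11) = mex{2,2,1,1,0} = 3
G(12) = mex{3,2,2,1,0} = 4
G(13) = mex{3,3,2,2,1} = 0
G(14) = mex{3,3,2,2,1} = 0
G(15) = mex{4,3,3,2,1} = 0
G(16) = mex{0,4,3,3,2} = 1
G(17) = mex{0,0,3,3,2} = 1
G(18) = mex{0,0,4,3,2} = 1
G(19) = mex{1,0,0,4,3} = 2
G(20) = mex{1,1,0,0,3} = 2
G(21) = mex{1,1,0,0,3} = 2

2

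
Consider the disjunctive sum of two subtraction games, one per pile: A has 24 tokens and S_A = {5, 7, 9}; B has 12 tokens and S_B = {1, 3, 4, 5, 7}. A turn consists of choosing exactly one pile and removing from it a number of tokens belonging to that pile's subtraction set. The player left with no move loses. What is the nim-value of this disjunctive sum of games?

Pile A, S = {5, 7, 9}:
n :  0  1  2  3  4  5  6  7  8  9 10 11 12 13 14 15 16 17 18 19 20 21 22 23 24
G :  0  0  0  0  0  1  1  1  1  1  2  2  2  2  0  0  0  0  0  1  1  1  1  1  2
G_A(24) = 2.
Pile B, S = {1, 3, 4, 5, 7}:
n :  0  1  2  3  4  5  6  7  8  9 10 11 12
G :  0  1  0  1  2  3  2  3  0  1  0  1  2
G_B(12) = 2.
Combined Grundy value = 2 ⊕ 2 = 0.

0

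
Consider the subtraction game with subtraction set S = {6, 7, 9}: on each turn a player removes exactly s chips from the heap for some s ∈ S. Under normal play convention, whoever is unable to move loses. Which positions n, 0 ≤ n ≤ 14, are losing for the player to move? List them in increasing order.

0, 1, 2, 3, 4, 5

G(0) = 0
G(1) = mex{} = 0
G(2) = mex{} = 0
G(3) = mex{} = 0
G(4) = mex{} = 0
G(5) = mex{} = 0
G(6) = mex{0} = 1
G(7) = mex{0,0} = 1
G(8) = mex{0,0} = 1
G(9) = mex{0,0,0} = 1
G(10) = mex{0,0,0} = 1
G(11) = mex{0,0,0} = 1
G(12) = mex{1,0,0} = 2
G(13) = mex{1,1,0} = 2
G(14) = mex{1,1,0} = 2
P-positions are exactly the n with G(n) = 0.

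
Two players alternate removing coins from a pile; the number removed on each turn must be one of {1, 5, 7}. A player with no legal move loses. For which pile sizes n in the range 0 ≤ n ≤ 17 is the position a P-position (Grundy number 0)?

n :  0  1  2  3  4  5  6  7  8  9 10 11 12 13 14 15 16 17
G :  0  1  0  1  0  1  0  1  0  1  0  1  0  1  0  1  0  1
P-positions are exactly the n with G(n) = 0.

0, 2, 4, 6, 8, 10, 12, 14, 16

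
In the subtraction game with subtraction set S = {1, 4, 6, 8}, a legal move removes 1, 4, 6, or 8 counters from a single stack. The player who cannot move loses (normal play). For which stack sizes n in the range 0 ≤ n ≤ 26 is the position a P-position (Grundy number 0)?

n :  0  1  2  3  4  5  6  7  8  9 10 11 12 13 14 15 16 17 18 19 20 21 22 23 24 25 26
G :  0  1  0  1  2  0  1  0  1  2  3  2  0  1  0  1  2  0  1  0  1  2  3  2  0  1  0
P-positions are exactly the n with G(n) = 0.

0, 2, 5, 7, 12, 14, 17, 19, 24, 26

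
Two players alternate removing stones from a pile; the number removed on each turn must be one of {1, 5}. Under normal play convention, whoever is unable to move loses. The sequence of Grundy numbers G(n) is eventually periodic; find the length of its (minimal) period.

2

G(0) = 0
G(1) = mex{0} = 1
G(2) = mex{1} = 0
G(3) = mex{0} = 1
G(4) = mex{1} = 0
G(5) = mex{0,0} = 1
G(6) = mex{1,1} = 0
G(7) = mex{0,0} = 1
G(8) = mex{1,1} = 0
G(9) = mex{0,0} = 1
G(10) = mex{1,1} = 0
G(11) = mex{0,0} = 1
G(12) = mex{1,1} = 0
G(13) = mex{0,0} = 1
G(14) = mex{1,1} = 0
G(n+2) = G(n) holds for n = 0,…,4 (a full window of length max(S) = 5), so the sequence is purely periodic with period 2.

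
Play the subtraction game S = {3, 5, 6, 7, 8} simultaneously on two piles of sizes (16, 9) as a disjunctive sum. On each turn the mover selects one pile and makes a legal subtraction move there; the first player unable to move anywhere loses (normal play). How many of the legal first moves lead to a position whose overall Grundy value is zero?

4

All piles use S = {3, 5, 6, 7, 8}:
G(0) = 0
G(1) = mex{} = 0
G(2) = mex{} = 0
G(3) = mex{0} = 1
G(4) = mex{0} = 1
G(5) = mex{0,0} = 1
G(6) = mex{1,0,0} = 2
G(7) = mex{1,0,0,0} = 2
G(8) = mex{1,1,0,0,0} = 2
G(9) = mex{2,1,1,0,0} = 3
G(10) = mex{2,1,1,1,0} = 3
G(11) = mex{2,2,1,1,1} = 0
G(12) = mex{3,2,2,1,1} = 0
G(13) = mex{3,2,2,2,1} = 0
G(14) = mex{0,3,2,2,2} = 1
G(15) = mex{0,3,3,2,2} = 1
G(16) = mex{0,0,3,3,2} = 1
Pile A: G(16) = 1.
Pile B: G(9) = 3.
Combined Grundy value = 1 ⊕ 3 = 2.
A winning move leaves total XOR = 0, i.e. changes one component's Grundy value g to g ⊕ X where X is the current total.
Pile A: need g' = 1⊕2 = 3. Options: 16−3→G=0, 16−5→G=0, 16−6→G=3, 16−7→G=3, 16−8→G=2. Hits: 2.
Pile B: need g' = 3⊕2 = 1. Options: 9−3→G=2, 9−5→G=1, 9−6→G=1, 9−7→G=0, 9−8→G=0. Hits: 2.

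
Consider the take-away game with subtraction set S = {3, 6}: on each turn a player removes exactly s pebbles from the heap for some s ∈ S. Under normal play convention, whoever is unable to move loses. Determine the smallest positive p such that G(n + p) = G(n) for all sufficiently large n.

G(0) = 0
G(1) = mex{} = 0
G(2) = mex{} = 0
G(3) = mex{0} = 1
G(4) = mex{0} = 1
G(5) = mex{0} = 1
G(6) = mex{1,0} = 2
G(7) = mex{1,0} = 2
G(8) = mex{1,0} = 2
G(9) = mex{2,1} = 0
G(10) = mex{2,1} = 0
G(11) = mex{2,1} = 0
G(12) = mex{0,2} = 1
G(13) = mex{0,2} = 1
G(14) = mex{0,2} = 1
G(15) = mex{1,0} = 2
G(16) = mex{1,0} = 2
G(17) = mex{1,0} = 2
G(18) = mex{2,1} = 0
G(19) = mex{2,1} = 0
G(n+9) = G(n) holds for n = 0,…,5 (a full window of length max(S) = 6), so the sequence is purely periodic with period 9.

9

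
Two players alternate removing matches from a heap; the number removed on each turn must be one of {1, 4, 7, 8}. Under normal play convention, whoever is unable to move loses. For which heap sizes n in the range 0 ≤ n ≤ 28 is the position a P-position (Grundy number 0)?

0, 2, 5, 11, 14, 16, 25, 27

G(0) = 0
G(1) = mex{0} = 1
G(2) = mex{1} = 0
G(3) = mex{0} = 1
G(4) = mex{1,0} = 2
G(5) = mex{2,1} = 0
G(6) = mex{0,0} = 1
G(7) = mex{1,1,0} = 2
G(8) = mex{2,2,1,0} = 3
G(9) = mex{3,0,0,1} = 2
G(10) = mex{2,1,1,0} = 3
G(11) = mex{3,2,2,1} = 0
G(12) = mex{0,3,0,2} = 1
G(13) = mex{1,2,1,0} = 3
G(14) = mex{3,3,2,1} = 0
G(15) = mex{0,0,3,2} = 1
G(16) = mex{1,1,2,3} = 0
G(17) = mex{0,3,3,2} = 1
G(18) = mex{1,0,0,3} = 2
G(19) = mex{2,1,1,0} = 3
G(20) = mex{3,0,3,1} = 2
G(21) = mex{2,1,0,3} = 4
G(22) = mex{4,2,1,0} = 3
G(23) = mex{3,3,0,1} = 2
G(24) = mex{2,2,1,0} = 3
G(25) = mex{3,4,2,1} = 0
G(26) = mex{0,3,3,2} = 1
G(27) = mex{1,2,2,3} = 0
G(28) = mex{0,3,4,2} = 1
P-positions are exactly the n with G(n) = 0.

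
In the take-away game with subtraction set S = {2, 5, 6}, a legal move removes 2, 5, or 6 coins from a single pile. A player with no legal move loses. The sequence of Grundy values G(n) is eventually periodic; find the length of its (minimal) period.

n :  0  1  2  3  4  5  6  7  8  9 10 11 12 13 14 15 16 17 18 19 20 21 22 23
G :  0  0  1  1  0  2  1  3  0  2  1  0  0  1  1  0  2  1  3  0  2  1  0  0
G(n+11) = G(n) holds for n = 0,…,5 (a full window of length max(S) = 6), so the sequence is purely periodic with period 11.

11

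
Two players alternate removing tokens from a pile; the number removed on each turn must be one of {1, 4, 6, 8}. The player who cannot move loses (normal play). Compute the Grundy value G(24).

n :  0  1  2  3  4  5  6  7  8  9 10 11 12 13 14 15 16 17 18 19 20 21 22 23 24
G :  0  1  0  1  2  0  1  0  1  2  3  2  0  1  0  1  2  0  1  0  1  2  3  2  0

0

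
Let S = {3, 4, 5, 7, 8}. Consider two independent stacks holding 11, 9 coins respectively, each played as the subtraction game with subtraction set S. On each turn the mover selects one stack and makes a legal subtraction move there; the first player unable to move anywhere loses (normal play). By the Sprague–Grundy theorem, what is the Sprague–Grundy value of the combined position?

3

All stacks use S = {3, 4, 5, 7, 8}:
n :  0  1  2  3  4  5  6  7  8  9 10 11
G :  0  0  0  1  1  1  2  2  2  3  3  0
Stack A: G(11) = 0.
Stack B: G(9) = 3.
Combined Grundy value = 0 ⊕ 3 = 3.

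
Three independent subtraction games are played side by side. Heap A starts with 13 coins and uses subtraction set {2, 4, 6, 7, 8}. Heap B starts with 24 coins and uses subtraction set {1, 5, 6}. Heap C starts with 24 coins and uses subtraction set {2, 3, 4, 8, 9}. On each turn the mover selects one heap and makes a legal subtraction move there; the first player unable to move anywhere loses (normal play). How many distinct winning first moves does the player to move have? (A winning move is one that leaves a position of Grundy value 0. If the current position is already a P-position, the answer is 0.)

Heap A, S = {2, 4, 6, 7, 8}:
G(0) = 0
G(1) = mex{} = 0
G(2) = mex{0} = 1
G(3) = mex{0} = 1
G(4) = mex{1,0} = 2
G(5) = mex{1,0} = 2
G(6) = mex{2,1,0} = 3
G(7) = mex{2,1,0,0} = 3
G(8) = mex{3,2,1,0,0} = 4
G(9) = mex{3,2,1,1,0} = 4
G(10) = mex{4,3,2,1,1} = 0
G(11) = mex{4,3,2,2,1} = 0
G(12) = mex{0,4,3,2,2} = 1
G(13) = mex{0,4,3,3,2} = 1
G_A(13) = 1.
Heap B, S = {1, 5, 6}:
G(0) = 0
G(1) = mex{0} = 1
G(2) = mex{1} = 0
G(3) = mex{0} = 1
G(4) = mex{1} = 0
G(5) = mex{0,0} = 1
G(6) = mex{1,1,0} = 2
G(7) = mex{2,0,1} = 3
G(8) = mex{3,1,0} = 2
G(9) = mex{2,0,1} = 3
G(10) = mex{3,1,0} = 2
G(11) = mex{2,2,1} = 0
G(12) = mex{0,3,2} = 1
G(13) = mex{1,2,3} = 0
G(14) = mex{0,3,2} = 1
G(15) = mex{1,2,3} = 0
G(16) = mex{0,0,2} = 1
G(17) = mex{1,1,0} = 2
G(18) = mex{2,0,1} = 3
G(19) = mex{3,1,0} = 2
G(20) = mex{2,0,1} = 3
G(21) = mex{3,1,0} = 2
G(22) = mex{2,2,1} = 0
G(23) = mex{0,3,2} = 1
G(24) = mex{1,2,3} = 0
G_B(24) = 0.
Heap C, S = {2, 3, 4, 8, 9}:
n :  0  1  2  3  4  5  6  7  8  9 10 11 12 13 14 15 16 17 18 19 20 21 22 23 24
G :  0  0  1  1  2  2  0  0  1  1  2  2  0  0  1  1  2  2  0  0  1  1  2  2  0
G_C(24) = 0.
Combined Grundy value = 1 ⊕ 0 ⊕ 0 = 1.
A winning move leaves total XOR = 0, i.e. changes one component's Grundy value g to g ⊕ X where X is the current total.
Heap A: need g' = 1⊕1 = 0. Options: 13−2→G=0, 13−4→G=4, 13−6→G=3, 13−7→G=3, 13−8→G=2. Hits: 1.
Heap B: need g' = 0⊕1 = 1. Options: 24−1→G=1, 24−5→G=2, 24−6→G=3. Hits: 1.
Heap C: need g' = 0⊕1 = 1. Options: 24−2→G=2, 24−3→G=1, 24−4→G=1, 24−8→G=2, 24−9→G=1. Hits: 3.

5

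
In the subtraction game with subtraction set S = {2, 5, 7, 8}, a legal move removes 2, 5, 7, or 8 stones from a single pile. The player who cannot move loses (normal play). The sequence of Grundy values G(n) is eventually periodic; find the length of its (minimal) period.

G(0) = 0
G(1) = mex{} = 0
G(2) = mex{0} = 1
G(3) = mex{0} = 1
G(4) = mex{1} = 0
G(5) = mex{1,0} = 2
G(6) = mex{0,0} = 1
G(7) = mex{2,1,0} = 3
G(8) = mex{1,1,0,0} = 2
G(9) = mex{3,0,1,0} = 2
G(10) = mex{2,2,1,1} = 0
G(11) = mex{2,1,0,1} = 3
G(12) = mex{0,3,2,0} = 1
G(13) = mex{3,2,1,2} = 0
G(14) = mex{1,2,3,1} = 0
G(15) = mex{0,0,2,3} = 1
G(16) = mex{0,3,2,2} = 1
G(17) = mex{1,1,0,2} = 3
G(18) = mex{1,0,3,0} = 2
G(19) = mex{3,0,1,3} = 2
G(20) = mex{2,1,0,1} = 3
G(21) = mex{2,1,0,0} = 3
G(22) = mex{3,3,1,0} = 2
G(23) = mex{3,2,1,1} = 0
G(24) = mex{2,2,3,1} = 0
G(25) = mex{0,3,2,3} = 1
G(26) = mex{0,3,2,2} = 1
G(27) = mex{1,2,3,2} = 0
G(28) = mex{1,0,3,3} = 2
G(29) = mex{0,0,2,3} = 1
G(30) = mex{2,1,0,2} = 3
G(31) = mex{1,1,0,0} = 2
G(32) = mex{3,0,1,0} = 2
G(33) = mex{2,2,1,1} = 0
G(34) = mex{2,1,0,1} = 3
G(35) = mex{0,3,2,0} = 1
G(36) = mex{3,2,1,2} = 0
G(37) = mex{1,2,3,1} = 0
G(38) = mex{0,0,2,3} = 1
G(39) = mex{0,3,2,2} = 1
G(40) = mex{1,1,0,2} = 3
G(41) = mex{1,0,3,0} = 2
G(42) = mex{3,0,1,3} = 2
G(43) = mex{2,1,0,1} = 3
G(44) = mex{2,1,0,0} = 3
G(45) = mex{3,3,1,0} = 2
G(46) = mex{3,2,1,1} = 0
G(47) = mex{2,2,3,1} = 0
G(n+23) = G(n) holds for n = 0,…,7 (a full window of length max(S) = 8), so the sequence is purely periodic with period 23.

23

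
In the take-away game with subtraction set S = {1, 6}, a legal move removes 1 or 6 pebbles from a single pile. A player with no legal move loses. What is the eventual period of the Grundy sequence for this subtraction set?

7

G(0) = 0
G(1) = mex{0} = 1
G(2) = mex{1} = 0
G(3) = mex{0} = 1
G(4) = mex{1} = 0
G(5) = mex{0} = 1
G(6) = mex{1,0} = 2
G(7) = mex{2,1} = 0
G(8) = mex{0,0} = 1
G(9) = mex{1,1} = 0
G(10) = mex{0,0} = 1
G(11) = mex{1,1} = 0
G(12) = mex{0,2} = 1
G(13) = mex{1,0} = 2
G(14) = mex{2,1} = 0
G(15) = mex{0,0} = 1
G(n+7) = G(n) holds for n = 0,…,5 (a full window of length max(S) = 6), so the sequence is purely periodic with period 7.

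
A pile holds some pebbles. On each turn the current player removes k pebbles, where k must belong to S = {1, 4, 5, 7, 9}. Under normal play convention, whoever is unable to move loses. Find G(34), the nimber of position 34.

0

G(0) = 0
G(1) = mex{0} = 1
G(2) = mex{1} = 0
G(3) = mex{0} = 1
G(4) = mex{1,0} = 2
G(5) = mex{2,1,0} = 3
G(6) = mex{3,0,1} = 2
G(7) = mex{2,1,0,0} = 3
G(8) = mex{3,2,1,1} = 0
G(9) = mex{0,3,2,0,0} = 1
G(10) = mex{1,2,3,1,1} = 0
G(11) = mex{0,3,2,2,0} = 1
G(12) = mex{1,0,3,3,1} = 2
G(13) = mex{2,1,0,2,2} = 3
G(14) = mex{3,0,1,3,3} = 2
G(15) = mex{2,1,0,0,2} = 3
G(16) = mex{3,2,1,1,3} = 0
G(17) = mex{0,3,2,0,0} = 1
G(18) = mex{1,2,3,1,1} = 0
G(19) = mex{0,3,2,2,0} = 1
G(20) = mex{1,0,3,3,1} = 2
G(21) = mex{2,1,0,2,2} = 3
G(22) = mex{3,0,1,3,3} = 2
G(23) = mex{2,1,0,0,2} = 3
G(24) = mex{3,2,1,1,3} = 0
G(25) = mex{0,3,2,0,0} = 1
G(26) = mex{1,2,3,1,1} = 0
G(27) = mex{0,3,2,2,0} = 1
G(28) = mex{1,0,3,3,1} = 2
G(29) = mex{2,1,0,2,2} = 3
G(30) = mex{3,0,1,3,3} = 2
G(31) = mex{2,1,0,0,2} = 3
G(32) = mex{3,2,1,1,3} = 0
G(33) = mex{0,3,2,0,0} = 1
G(34) = mex{1,2,3,1,1} = 0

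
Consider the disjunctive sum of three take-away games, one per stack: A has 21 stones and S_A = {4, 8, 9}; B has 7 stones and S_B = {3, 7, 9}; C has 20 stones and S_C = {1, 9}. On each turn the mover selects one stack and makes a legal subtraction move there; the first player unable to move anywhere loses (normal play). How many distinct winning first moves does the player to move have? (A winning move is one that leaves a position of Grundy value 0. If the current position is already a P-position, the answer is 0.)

0

Stack A, S = {4, 8, 9}:
n :  0  1  2  3  4  5  6  7  8  9 10 11 12 13 14 15 16 17 18 19 20 21
G :  0  0  0  0  1  1  1  1  2  2  2  2  3  0  0  0  0  1  1  1  1  2
G_A(21) = 2.
Stack B, S = {3, 7, 9}:
G(0) = 0
G(1) = mex{} = 0
G(2) = mex{} = 0
G(3) = mex{0} = 1
G(4) = mex{0} = 1
G(5) = mex{0} = 1
G(6) = mex{1} = 0
G(7) = mex{1,0} = 2
G_B(7) = 2.
Stack C, S = {1, 9}:
n :  0  1  2  3  4  5  6  7  8  9 10 11 12 13 14 15 16 17 18 19 20
G :  0  1  0  1  0  1  0  1  0  1  0  1  0  1  0  1  0  1  0  1  0
G_C(20) = 0.
Combined Grundy value = 2 ⊕ 2 ⊕ 0 = 0.
A winning move leaves total XOR = 0, i.e. changes one component's Grundy value g to g ⊕ X where X is the current total.
Stack A: target g' = 2⊕0 = 2, but every legal move changes the Grundy value (mex property), so 0 moves.
Stack B: target g' = 2⊕0 = 2, but every legal move changes the Grundy value (mex property), so 0 moves.
Stack C: target g' = 0⊕0 = 0, but every legal move changes the Grundy value (mex property), so 0 moves.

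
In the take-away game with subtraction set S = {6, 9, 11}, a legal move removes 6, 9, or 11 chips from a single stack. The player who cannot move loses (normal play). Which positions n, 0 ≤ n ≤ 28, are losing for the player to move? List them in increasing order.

n :  0  1  2  3  4  5  6  7  8  9 10 11 12 13 14 15 16 17 18 19 20 21 22 23 24 25 26 27 28
G :  0  0  0  0  0  0  1  1  1  1  1  1  2  2  2  2  2  0  0  0  0  0  0  1  1  1  1  1  1
P-positions are exactly the n with G(n) = 0.

0, 1, 2, 3, 4, 5, 17, 18, 19, 20, 21, 22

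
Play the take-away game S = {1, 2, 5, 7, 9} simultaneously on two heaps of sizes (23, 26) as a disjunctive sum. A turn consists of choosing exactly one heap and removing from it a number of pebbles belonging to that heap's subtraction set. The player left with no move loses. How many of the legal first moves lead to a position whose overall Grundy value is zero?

0

All heaps use S = {1, 2, 5, 7, 9}:
G(0) = 0
G(1) = mex{0} = 1
G(2) = mex{1,0} = 2
G(3) = mex{2,1} = 0
G(4) = mex{0,2} = 1
G(5) = mex{1,0,0} = 2
G(6) = mex{2,1,1} = 0
G(7) = mex{0,2,2,0} = 1
G(8) = mex{1,0,0,1} = 2
G(9) = mex{2,1,1,2,0} = 3
G(10) = mex{3,2,2,0,1} = 4
G(11) = mex{4,3,0,1,2} = 5
G(12) = mex{5,4,1,2,0} = 3
G(13) = mex{3,5,2,0,1} = 4
G(14) = mex{4,3,3,1,2} = 0
G(15) = mex{0,4,4,2,0} = 1
G(16) = mex{1,0,5,3,1} = 2
G(17) = mex{2,1,3,4,2} = 0
G(18) = mex{0,2,4,5,3} = 1
G(19) = mex{1,0,0,3,4} = 2
G(20) = mex{2,1,1,4,5} = 0
G(21) = mex{0,2,2,0,3} = 1
G(22) = mex{1,0,0,1,4} = 2
G(23) = mex{2,1,1,2,0} = 3
G(24) = mex{3,2,2,0,1} = 4
G(25) = mex{4,3,0,1,2} = 5
G(26) = mex{5,4,1,2,0} = 3
Heap A: G(23) = 3.
Heap B: G(26) = 3.
Combined Grundy value = 3 ⊕ 3 = 0.
A winning move leaves total XOR = 0, i.e. changes one component's Grundy value g to g ⊕ X where X is the current total.
Heap A: target g' = 3⊕0 = 3, but every legal move changes the Grundy value (mex property), so 0 moves.
Heap B: target g' = 3⊕0 = 3, but every legal move changes the Grundy value (mex property), so 0 moves.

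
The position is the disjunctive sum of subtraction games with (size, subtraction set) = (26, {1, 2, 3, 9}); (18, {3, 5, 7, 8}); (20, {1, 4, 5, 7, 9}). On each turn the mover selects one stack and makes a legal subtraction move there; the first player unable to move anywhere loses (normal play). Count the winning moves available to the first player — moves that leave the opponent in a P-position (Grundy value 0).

Stack A, S = {1, 2, 3, 9}:
n :  0  1  2  3  4  5  6  7  8  9 10 11 12 13 14 15 16 17 18 19 20 21 22 23 24 25 26
G :  0  1  2  3  0  1  2  3  0  1  2  3  0  1  2  3  0  1  2  3  0  1  2  3  0  1  2
G_A(26) = 2.
Stack B, S = {3, 5, 7, 8}:
G(0) = 0
G(1) = mex{} = 0
G(2) = mex{} = 0
G(3) = mex{0} = 1
G(4) = mex{0} = 1
G(5) = mex{0,0} = 1
G(6) = mex{1,0} = 2
G(7) = mex{1,0,0} = 2
G(8) = mex{1,1,0,0} = 2
G(9) = mex{2,1,0,0} = 3
G(10) = mex{2,1,1,0} = 3
G(11) = mex{2,2,1,1} = 0
G(12) = mex{3,2,1,1} = 0
G(13) = mex{3,2,2,1} = 0
G(14) = mex{0,3,2,2} = 1
G(15) = mex{0,3,2,2} = 1
G(16) = mex{0,0,3,2} = 1
G(17) = mex{1,0,3,3} = 2
G(18) = mex{1,0,0,3} = 2
G_B(18) = 2.
Stack C, S = {1, 4, 5, 7, 9}:
G(0) = 0
G(1) = mex{0} = 1
G(2) = mex{1} = 0
G(3) = mex{0} = 1
G(4) = mex{1,0} = 2
G(5) = mex{2,1,0} = 3
G(6) = mex{3,0,1} = 2
G(7) = mex{2,1,0,0} = 3
G(8) = mex{3,2,1,1} = 0
G(9) = mex{0,3,2,0,0} = 1
G(10) = mex{1,2,3,1,1} = 0
G(11) = mex{0,3,2,2,0} = 1
G(12) = mex{1,0,3,3,1} = 2
G(13) = mex{2,1,0,2,2} = 3
G(14) = mex{3,0,1,3,3} = 2
G(15) = mex{2,1,0,0,2} = 3
G(16) = mex{3,2,1,1,3} = 0
G(17) = mex{0,3,2,0,0} = 1
G(18) = mex{1,2,3,1,1} = 0
G(19) = mex{0,3,2,2,0} = 1
G(20) = mex{1,0,3,3,1} = 2
G_C(20) = 2.
Combined Grundy value = 2 ⊕ 2 ⊕ 2 = 2.
A winning move leaves total XOR = 0, i.e. changes one component's Grundy value g to g ⊕ X where X is the current total.
Stack A: need g' = 2⊕2 = 0. Options: 26−1→G=1, 26−2→G=0, 26−3→G=3, 26−9→G=1. Hits: 1.
Stack B: need g' = 2⊕2 = 0. Options: 18−3→G=1, 18−5→G=0, 18−7→G=0, 18−8→G=3. Hits: 2.
Stack C: need g' = 2⊕2 = 0. Options: 20−1→G=1, 20−4→G=0, 20−5→G=3, 20−7→G=3, 20−9→G=1. Hits: 1.

4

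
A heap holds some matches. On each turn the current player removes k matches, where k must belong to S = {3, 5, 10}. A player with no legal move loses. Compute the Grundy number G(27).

n :  0  1  2  3  4  5  6  7  8  9 10 11 12 13 14 15 16 17 18 19 20 21 22 23 24 25 26 27
G :  0  0  0  1  1  1  2  2  0  0  3  1  1  2  2  0  0  0  1  1  1  2  2  0  0  3  1  1

1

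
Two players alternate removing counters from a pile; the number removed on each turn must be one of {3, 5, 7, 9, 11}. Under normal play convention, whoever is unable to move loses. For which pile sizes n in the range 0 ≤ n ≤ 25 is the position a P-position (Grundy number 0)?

0, 1, 2, 14, 15, 16

n :  0  1  2  3  4  5  6  7  8  9 10 11 12 13 14 15 16 17 18 19 20 21 22 23 24 25
G :  0  0  0  1  1  1  2  2  2  3  3  3  4  4  0  0  0  1  1  1  2  2  2  3  3  3
P-positions are exactly the n with G(n) = 0.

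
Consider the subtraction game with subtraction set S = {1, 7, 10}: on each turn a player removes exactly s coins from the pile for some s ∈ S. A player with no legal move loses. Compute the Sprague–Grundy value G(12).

G(0) = 0
G(1) = mex{0} = 1
G(2) = mex{1} = 0
G(3) = mex{0} = 1
G(4) = mex{1} = 0
G(5) = mex{0} = 1
G(6) = mex{1} = 0
G(7) = mex{0,0} = 1
G(8) = mex{1,1} = 0
G(9) = mex{0,0} = 1
G(10) = mex{1,1,0} = 2
G(11) = mex{2,0,1} = 3
G(12) = mex{3,1,0} = 2

2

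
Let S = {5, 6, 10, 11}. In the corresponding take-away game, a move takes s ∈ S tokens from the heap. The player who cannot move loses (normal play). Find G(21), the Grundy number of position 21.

n :  0  1  2  3  4  5  6  7  8  9 10 11 12 13 14 15 16 17 18 19 20 21
G :  0  0  0  0  0  1  1  1  1  1  2  2  2  2  2  3  0  0  0  0  0  1

1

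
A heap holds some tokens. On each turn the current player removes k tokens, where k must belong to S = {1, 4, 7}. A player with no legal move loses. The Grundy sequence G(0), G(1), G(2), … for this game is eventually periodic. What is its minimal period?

n :  0  1  2  3  4  5  6  7  8  9 10 11 12 13 14 15 16 17
G :  0  1  0  1  2  0  1  2  0  1  0  1  2  0  1  2  0  1
G(n+8) = G(n) holds for n = 0,…,6 (a full window of length max(S) = 7), so the sequence is purely periodic with period 8.

8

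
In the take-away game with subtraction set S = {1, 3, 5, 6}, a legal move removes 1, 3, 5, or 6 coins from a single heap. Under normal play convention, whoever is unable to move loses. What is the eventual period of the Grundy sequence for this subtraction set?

11

n :  0  1  2  3  4  5  6  7  8  9 10 11 12 13 14 15 16 17 18 19 20 21 22 23
G :  0  1  0  1  0  1  2  3  2  3  2  0  1  0  1  0  1  2  3  2  3  2  0  1
G(n+11) = G(n) holds for n = 0,…,5 (a full window of length max(S) = 6), so the sequence is purely periodic with period 11.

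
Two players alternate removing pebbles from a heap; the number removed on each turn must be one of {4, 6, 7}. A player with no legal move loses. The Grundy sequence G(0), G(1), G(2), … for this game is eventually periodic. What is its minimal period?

G(0) = 0
G(1) = mex{} = 0
G(2) = mex{} = 0
G(3) = mex{} = 0
G(4) = mex{0} = 1
G(5) = mex{0} = 1
G(6) = mex{0,0} = 1
G(7) = mex{0,0,0} = 1
G(8) = mex{1,0,0} = 2
G(9) = mex{1,0,0} = 2
G(10) = mex{1,1,0} = 2
G(11) = mex{1,1,1} = 0
G(12) = mex{2,1,1} = 0
G(13) = mex{2,1,1} = 0
G(14) = mex{2,2,1} = 0
G(15) = mex{0,2,2} = 1
G(16) = mex{0,2,2} = 1
G(17) = mex{0,0,2} = 1
G(18) = mex{0,0,0} = 1
G(19) = mex{1,0,0} = 2
G(20) = mex{1,0,0} = 2
G(21) = mex{1,1,0} = 2
G(22) = mex{1,1,1} = 0
G(23) = mex{2,1,1} = 0
G(n+11) = G(n) holds for n = 0,…,6 (a full window of length max(S) = 7), so the sequence is purely periodic with period 11.

11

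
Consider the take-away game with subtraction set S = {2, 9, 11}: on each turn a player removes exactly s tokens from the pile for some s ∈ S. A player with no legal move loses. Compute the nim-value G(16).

2

G(0) = 0
G(1) = mex{} = 0
G(2) = mex{0} = 1
G(3) = mex{0} = 1
G(4) = mex{1} = 0
G(5) = mex{1} = 0
G(6) = mex{0} = 1
G(7) = mex{0} = 1
G(8) = mex{1} = 0
G(9) = mex{1,0} = 2
G(10) = mex{0,0} = 1
G(11) = mex{2,1,0} = 3
G(12) = mex{1,1,0} = 2
G(13) = mex{3,0,1} = 2
G(14) = mex{2,0,1} = 3
G(15) = mex{2,1,0} = 3
G(16) = mex{3,1,0} = 2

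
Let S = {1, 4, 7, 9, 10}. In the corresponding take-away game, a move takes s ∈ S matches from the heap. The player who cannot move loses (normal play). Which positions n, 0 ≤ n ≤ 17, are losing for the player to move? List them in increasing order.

n :  0  1  2  3  4  5  6  7  8  9 10 11 12 13 14 15 16 17
G :  0  1  0  1  2  0  1  2  0  1  2  3  2  0  1  2  0  1
P-positions are exactly the n with G(n) = 0.

0, 2, 5, 8, 13, 16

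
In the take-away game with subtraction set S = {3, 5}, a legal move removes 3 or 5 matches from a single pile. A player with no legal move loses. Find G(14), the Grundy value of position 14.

2

n :  0  1  2  3  4  5  6  7  8  9 10 11 12 13 14
G :  0  0  0  1  1  1  2  2  0  0  0  1  1  1  2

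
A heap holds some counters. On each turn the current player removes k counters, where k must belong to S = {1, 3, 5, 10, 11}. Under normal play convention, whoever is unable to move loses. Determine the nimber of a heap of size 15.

n :  0  1  2  3  4  5  6  7  8  9 10 11 12 13 14 15
G :  0  1  0  1  0  1  0  1  0  1  2  3  2  3  2  3

3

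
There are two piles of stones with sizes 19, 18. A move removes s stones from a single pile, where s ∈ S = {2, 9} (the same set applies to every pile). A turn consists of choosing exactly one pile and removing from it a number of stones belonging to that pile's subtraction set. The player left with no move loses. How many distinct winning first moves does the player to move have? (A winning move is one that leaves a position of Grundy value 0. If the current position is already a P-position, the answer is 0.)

3

All piles use S = {2, 9}:
G(0) = 0
G(1) = mex{} = 0
G(2) = mex{0} = 1
G(3) = mex{0} = 1
G(4) = mex{1} = 0
G(5) = mex{1} = 0
G(6) = mex{0} = 1
G(7) = mex{0} = 1
G(8) = mex{1} = 0
G(9) = mex{1,0} = 2
G(10) = mex{0,0} = 1
G(11) = mex{2,1} = 0
G(12) = mex{1,1} = 0
G(13) = mex{0,0} = 1
G(14) = mex{0,0} = 1
G(15) = mex{1,1} = 0
G(16) = mex{1,1} = 0
G(17) = mex{0,0} = 1
G(18) = mex{0,2} = 1
G(19) = mex{1,1} = 0
Pile A: G(19) = 0.
Pile B: G(18) = 1.
Combined Grundy value = 0 ⊕ 1 = 1.
A winning move leaves total XOR = 0, i.e. changes one component's Grundy value g to g ⊕ X where X is the current total.
Pile A: need g' = 0⊕1 = 1. Options: 19−2→G=1, 19−9→G=1. Hits: 2.
Pile B: need g' = 1⊕1 = 0. Options: 18−2→G=0, 18−9→G=2. Hits: 1.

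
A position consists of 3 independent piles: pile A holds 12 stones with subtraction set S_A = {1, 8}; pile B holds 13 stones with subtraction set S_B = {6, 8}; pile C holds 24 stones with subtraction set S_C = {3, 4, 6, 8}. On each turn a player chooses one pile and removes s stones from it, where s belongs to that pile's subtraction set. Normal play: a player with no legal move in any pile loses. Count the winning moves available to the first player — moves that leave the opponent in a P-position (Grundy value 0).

Pile A, S = {1, 8}:
G(0) = 0
G(1) = mex{0} = 1
G(2) = mex{1} = 0
G(3) = mex{0} = 1
G(4) = mex{1} = 0
G(5) = mex{0} = 1
G(6) = mex{1} = 0
G(7) = mex{0} = 1
G(8) = mex{1,0} = 2
G(9) = mex{2,1} = 0
G(10) = mex{0,0} = 1
G(11) = mex{1,1} = 0
G(12) = mex{0,0} = 1
G_A(12) = 1.
Pile B, S = {6, 8}:
n :  0  1  2  3  4  5  6  7  8  9 10 11 12 13
G :  0  0  0  0  0  0  1  1  1  1  1  1  2  2
G_B(13) = 2.
Pile C, S = {3, 4, 6, 8}:
G(0) = 0
G(1) = mex{} = 0
G(2) = mex{} = 0
G(3) = mex{0} = 1
G(4) = mex{0,0} = 1
G(5) = mex{0,0} = 1
G(6) = mex{1,0,0} = 2
G(7) = mex{1,1,0} = 2
G(8) = mex{1,1,0,0} = 2
G(9) = mex{2,1,1,0} = 3
G(10) = mex{2,2,1,0} = 3
G(11) = mex{2,2,1,1} = 0
G(12) = mex{3,2,2,1} = 0
G(13) = mex{3,3,2,1} = 0
G(14) = mex{0,3,2,2} = 1
G(15) = mex{0,0,3,2} = 1
G(16) = mex{0,0,3,2} = 1
G(17) = mex{1,0,0,3} = 2
G(18) = mex{1,1,0,3} = 2
G(19) = mex{1,1,0,0} = 2
G(20) = mex{2,1,1,0} = 3
G(21) = mex{2,2,1,0} = 3
G(22) = mex{2,2,1,1} = 0
G(23) = mex{3,2,2,1} = 0
G(24) = mex{3,3,2,1} = 0
G_C(24) = 0.
Combined Grundy value = 1 ⊕ 2 ⊕ 0 = 3.
A winning move leaves total XOR = 0, i.e. changes one component's Grundy value g to g ⊕ X where X is the current total.
Pile A: need g' = 1⊕3 = 2. Options: 12−1→G=0, 12−8→G=0. Hits: 0.
Pile B: need g' = 2⊕3 = 1. Options: 13−6→G=1, 13−8→G=0. Hits: 1.
Pile C: need g' = 0⊕3 = 3. Options: 24−3→G=3, 24−4→G=3, 24−6→G=2, 24−8→G=1. Hits: 2.

3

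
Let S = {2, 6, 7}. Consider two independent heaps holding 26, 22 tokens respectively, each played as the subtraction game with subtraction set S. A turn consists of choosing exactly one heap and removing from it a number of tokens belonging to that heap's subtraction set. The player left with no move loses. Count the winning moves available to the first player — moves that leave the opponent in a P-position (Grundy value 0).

0

All heaps use S = {2, 6, 7}:
G(0) = 0
G(1) = mex{} = 0
G(2) = mex{0} = 1
G(3) = mex{0} = 1
G(4) = mex{1} = 0
G(5) = mex{1} = 0
G(6) = mex{0,0} = 1
G(7) = mex{0,0,0} = 1
G(8) = mex{1,1,0} = 2
G(9) = mex{1,1,1} = 0
G(10) = mex{2,0,1} = 3
G(11) = mex{0,0,0} = 1
G(12) = mex{3,1,0} = 2
G(13) = mex{1,1,1} = 0
G(14) = mex{2,2,1} = 0
G(15) = mex{0,0,2} = 1
G(16) = mex{0,3,0} = 1
G(17) = mex{1,1,3} = 0
G(18) = mex{1,2,1} = 0
G(19) = mex{0,0,2} = 1
G(20) = mex{0,0,0} = 1
G(21) = mex{1,1,0} = 2
G(22) = mex{1,1,1} = 0
G(23) = mex{2,0,1} = 3
G(24) = mex{0,0,0} = 1
G(25) = mex{3,1,0} = 2
G(26) = mex{1,1,1} = 0
Heap A: G(26) = 0.
Heap B: G(22) = 0.
Combined Grundy value = 0 ⊕ 0 = 0.
A winning move leaves total XOR = 0, i.e. changes one component's Grundy value g to g ⊕ X where X is the current total.
Heap A: target g' = 0⊕0 = 0, but every legal move changes the Grundy value (mex property), so 0 moves.
Heap B: target g' = 0⊕0 = 0, but every legal move changes the Grundy value (mex property), so 0 moves.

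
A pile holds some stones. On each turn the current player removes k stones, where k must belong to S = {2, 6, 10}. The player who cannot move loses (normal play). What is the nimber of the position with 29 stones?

n :  0  1  2  3  4  5  6  7  8  9 10 11 12 13 14 15 16 17 18 19 20 21 22 23 24 25 26 27 28 29
G :  0  0  1  1  0  0  1  1  0  0  1  1  0  0  1  1  0  0  1  1  0  0  1  1  0  0  1  1  0  0

0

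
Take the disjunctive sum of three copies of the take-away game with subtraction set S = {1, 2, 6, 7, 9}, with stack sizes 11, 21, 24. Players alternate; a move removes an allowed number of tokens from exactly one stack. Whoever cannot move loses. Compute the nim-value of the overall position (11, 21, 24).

2

All stacks use S = {1, 2, 6, 7, 9}:
n :  0  1  2  3  4  5  6  7  8  9 10 11 12 13 14 15 16 17 18 19 20 21 22 23 24
G :  0  1  2  0  1  2  3  4  0  1  2  0  1  2  3  4  0  1  2  0  1  2  3  4  0
Stack A: G(11) = 0.
Stack B: G(21) = 2.
Stack C: G(24) = 0.
Combined Grundy value = 0 ⊕ 2 ⊕ 0 = 2.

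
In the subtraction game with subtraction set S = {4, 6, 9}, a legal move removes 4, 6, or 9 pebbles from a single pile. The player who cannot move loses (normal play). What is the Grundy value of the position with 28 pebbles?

n :  0  1  2  3  4  5  6  7  8  9 10 11 12 13 14 15 16 17 18 19 20 21 22 23 24 25 26 27 28
G :  0  0  0  0  1  1  1  1  2  2  2  2  3  0  0  0  0  1  1  1  1  2  2  2  2  3  0  0  0

0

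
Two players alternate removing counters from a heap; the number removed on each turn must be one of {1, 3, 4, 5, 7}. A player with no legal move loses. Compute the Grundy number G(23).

G(0) = 0
G(1) = mex{0} = 1
G(2) = mex{1} = 0
G(3) = mex{0,0} = 1
G(4) = mex{1,1,0} = 2
G(5) = mex{2,0,1,0} = 3
G(6) = mex{3,1,0,1} = 2
G(7) = mex{2,2,1,0,0} = 3
G(8) = mex{3,3,2,1,1} = 0
G(9) = mex{0,2,3,2,0} = 1
G(10) = mex{1,3,2,3,1} = 0
G(11) = mex{0,0,3,2,2} = 1
G(12) = mex{1,1,0,3,3} = 2
G(13) = mex{2,0,1,0,2} = 3
G(14) = mex{3,1,0,1,3} = 2
G(15) = mex{2,2,1,0,0} = 3
G(16) = mex{3,3,2,1,1} = 0
G(17) = mex{0,2,3,2,0} = 1
G(18) = mex{1,3,2,3,1} = 0
G(19) = mex{0,0,3,2,2} = 1
G(20) = mex{1,1,0,3,3} = 2
G(21) = mex{2,0,1,0,2} = 3
G(22) = mex{3,1,0,1,3} = 2
G(23) = mex{2,2,1,0,0} = 3

3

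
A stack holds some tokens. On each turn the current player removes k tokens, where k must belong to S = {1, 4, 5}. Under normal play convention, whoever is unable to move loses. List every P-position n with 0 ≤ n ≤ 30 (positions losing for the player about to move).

0, 2, 8, 10, 16, 18, 24, 26

G(0) = 0
G(1) = mex{0} = 1
G(2) = mex{1} = 0
G(3) = mex{0} = 1
G(4) = mex{1,0} = 2
G(5) = mex{2,1,0} = 3
G(6) = mex{3,0,1} = 2
G(7) = mex{2,1,0} = 3
G(8) = mex{3,2,1} = 0
G(9) = mex{0,3,2} = 1
G(10) = mex{1,2,3} = 0
G(11) = mex{0,3,2} = 1
G(12) = mex{1,0,3} = 2
G(13) = mex{2,1,0} = 3
G(14) = mex{3,0,1} = 2
G(15) = mex{2,1,0} = 3
G(16) = mex{3,2,1} = 0
G(17) = mex{0,3,2} = 1
G(18) = mex{1,2,3} = 0
G(19) = mex{0,3,2} = 1
G(20) = mex{1,0,3} = 2
G(21) = mex{2,1,0} = 3
G(22) = mex{3,0,1} = 2
G(23) = mex{2,1,0} = 3
G(24) = mex{3,2,1} = 0
G(25) = mex{0,3,2} = 1
G(26) = mex{1,2,3} = 0
G(27) = mex{0,3,2} = 1
G(28) = mex{1,0,3} = 2
G(29) = mex{2,1,0} = 3
G(30) = mex{3,0,1} = 2
P-positions are exactly the n with G(n) = 0.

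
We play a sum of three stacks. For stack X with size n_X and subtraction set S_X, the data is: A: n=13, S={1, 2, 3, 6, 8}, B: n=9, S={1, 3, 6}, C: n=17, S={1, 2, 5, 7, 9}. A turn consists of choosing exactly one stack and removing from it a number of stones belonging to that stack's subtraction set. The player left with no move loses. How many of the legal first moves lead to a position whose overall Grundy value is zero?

Stack A, S = {1, 2, 3, 6, 8}:
G(0) = 0
G(1) = mex{0} = 1
G(2) = mex{1,0} = 2
G(3) = mex{2,1,0} = 3
G(4) = mex{3,2,1} = 0
G(5) = mex{0,3,2} = 1
G(6) = mex{1,0,3,0} = 2
G(7) = mex{2,1,0,1} = 3
G(8) = mex{3,2,1,2,0} = 4
G(9) = mex{4,3,2,3,1} = 0
G(10) = mex{0,4,3,0,2} = 1
G(11) = mex{1,0,4,1,3} = 2
G(12) = mex{2,1,0,2,0} = 3
G(13) = mex{3,2,1,3,1} = 0
G_A(13) = 0.
Stack B, S = {1, 3, 6}:
G(0) = 0
G(1) = mex{0} = 1
G(2) = mex{1} = 0
G(3) = mex{0,0} = 1
G(4) = mex{1,1} = 0
G(5) = mex{0,0} = 1
G(6) = mex{1,1,0} = 2
G(7) = mex{2,0,1} = 3
G(8) = mex{3,1,0} = 2
G(9) = mex{2,2,1} = 0
G_B(9) = 0.
Stack C, S = {1, 2, 5, 7, 9}:
n :  0  1  2  3  4  5  6  7  8  9 10 11 12 13 14 15 16 17
G :  0  1  2  0  1  2  0  1  2  3  4  5  3  4  0  1  2  0
G_C(17) = 0.
Combined Grundy value = 0 ⊕ 0 ⊕ 0 = 0.
A winning move leaves total XOR = 0, i.e. changes one component's Grundy value g to g ⊕ X where X is the current total.
Stack A: target g' = 0⊕0 = 0, but every legal move changes the Grundy value (mex property), so 0 moves.
Stack B: target g' = 0⊕0 = 0, but every legal move changes the Grundy value (mex property), so 0 moves.
Stack C: target g' = 0⊕0 = 0, but every legal move changes the Grundy value (mex property), so 0 moves.

0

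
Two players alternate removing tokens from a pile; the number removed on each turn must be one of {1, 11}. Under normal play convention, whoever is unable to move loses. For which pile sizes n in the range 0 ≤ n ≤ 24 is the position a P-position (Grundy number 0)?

0, 2, 4, 6, 8, 10, 12, 14, 16, 18, 20, 22, 24

G(0) = 0
G(1) = mex{0} = 1
G(2) = mex{1} = 0
G(3) = mex{0} = 1
G(4) = mex{1} = 0
G(5) = mex{0} = 1
G(6) = mex{1} = 0
G(7) = mex{0} = 1
G(8) = mex{1} = 0
G(9) = mex{0} = 1
G(10) = mex{1} = 0
G(11) = mex{0,0} = 1
G(12) = mex{1,1} = 0
G(13) = mex{0,0} = 1
G(14) = mex{1,1} = 0
G(15) = mex{0,0} = 1
G(16) = mex{1,1} = 0
G(17) = mex{0,0} = 1
G(18) = mex{1,1} = 0
G(19) = mex{0,0} = 1
G(20) = mex{1,1} = 0
G(21) = mex{0,0} = 1
G(22) = mex{1,1} = 0
G(23) = mex{0,0} = 1
G(24) = mex{1,1} = 0
P-positions are exactly the n with G(n) = 0.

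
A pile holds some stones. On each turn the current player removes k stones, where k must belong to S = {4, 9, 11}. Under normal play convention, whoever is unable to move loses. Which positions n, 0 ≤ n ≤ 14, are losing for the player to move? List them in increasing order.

0, 1, 2, 3, 8

G(0) = 0
G(1) = mex{} = 0
G(2) = mex{} = 0
G(3) = mex{} = 0
G(4) = mex{0} = 1
G(5) = mex{0} = 1
G(6) = mex{0} = 1
G(7) = mex{0} = 1
G(8) = mex{1} = 0
G(9) = mex{1,0} = 2
G(10) = mex{1,0} = 2
G(11) = mex{1,0,0} = 2
G(12) = mex{0,0,0} = 1
G(13) = mex{2,1,0} = 3
G(14) = mex{2,1,0} = 3
P-positions are exactly the n with G(n) = 0.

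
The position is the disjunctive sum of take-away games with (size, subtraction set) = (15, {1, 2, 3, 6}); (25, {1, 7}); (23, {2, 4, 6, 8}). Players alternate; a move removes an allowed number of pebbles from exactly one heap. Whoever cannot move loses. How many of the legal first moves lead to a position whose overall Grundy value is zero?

2

Heap A, S = {1, 2, 3, 6}:
G(0) = 0
G(1) = mex{0} = 1
G(2) = mex{1,0} = 2
G(3) = mex{2,1,0} = 3
G(4) = mex{3,2,1} = 0
G(5) = mex{0,3,2} = 1
G(6) = mex{1,0,3,0} = 2
G(7) = mex{2,1,0,1} = 3
G(8) = mex{3,2,1,2} = 0
G(9) = mex{0,3,2,3} = 1
G(10) = mex{1,0,3,0} = 2
G(11) = mex{2,1,0,1} = 3
G(12) = mex{3,2,1,2} = 0
G(13) = mex{0,3,2,3} = 1
G(14) = mex{1,0,3,0} = 2
G(15) = mex{2,1,0,1} = 3
G_A(15) = 3.
Heap B, S = {1, 7}:
n :  0  1  2  3  4  5  6  7  8  9 10 11 12 13 14 15 16 17 18 19 20 21 22 23 24 25
G :  0  1  0  1  0  1  0  1  0  1  0  1  0  1  0  1  0  1  0  1  0  1  0  1  0  1
G_B(25) = 1.
Heap C, S = {2, 4, 6, 8}:
n :  0  1  2  3  4  5  6  7  8  9 10 11 12 13 14 15 16 17 18 19 20 21 22 23
G :  0  0  1  1  2  2  3  3  4  4  0  0  1  1  2  2  3  3  4  4  0  0  1  1
G_C(23) = 1.
Combined Grundy value = 3 ⊕ 1 ⊕ 1 = 3.
A winning move leaves total XOR = 0, i.e. changes one component's Grundy value g to g ⊕ X where X is the current total.
Heap A: need g' = 3⊕3 = 0. Options: 15−1→G=2, 15−2→G=1, 15−3→G=0, 15−6→G=1. Hits: 1.
Heap B: need g' = 1⊕3 = 2. Options: 25−1→G=0, 25−7→G=0. Hits: 0.
Heap C: need g' = 1⊕3 = 2. Options: 23−2→G=0, 23−4→G=4, 23−6→G=3, 23−8→G=2. Hits: 1.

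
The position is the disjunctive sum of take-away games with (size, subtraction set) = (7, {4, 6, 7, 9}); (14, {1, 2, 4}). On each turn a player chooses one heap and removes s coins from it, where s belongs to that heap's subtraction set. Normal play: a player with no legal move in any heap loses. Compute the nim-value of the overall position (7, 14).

3

Heap A, S = {4, 6, 7, 9}:
G(0) = 0
G(1) = mex{} = 0
G(2) = mex{} = 0
G(3) = mex{} = 0
G(4) = mex{0} = 1
G(5) = mex{0} = 1
G(6) = mex{0,0} = 1
G(7) = mex{0,0,0} = 1
G_A(7) = 1.
Heap B, S = {1, 2, 4}:
G(0) = 0
G(1) = mex{0} = 1
G(2) = mex{1,0} = 2
G(3) = mex{2,1} = 0
G(4) = mex{0,2,0} = 1
G(5) = mex{1,0,1} = 2
G(6) = mex{2,1,2} = 0
G(7) = mex{0,2,0} = 1
G(8) = mex{1,0,1} = 2
G(9) = mex{2,1,2} = 0
G(10) = mex{0,2,0} = 1
G(11) = mex{1,0,1} = 2
G(12) = mex{2,1,2} = 0
G(13) = mex{0,2,0} = 1
G(14) = mex{1,0,1} = 2
G_B(14) = 2.
Combined Grundy value = 1 ⊕ 2 = 3.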